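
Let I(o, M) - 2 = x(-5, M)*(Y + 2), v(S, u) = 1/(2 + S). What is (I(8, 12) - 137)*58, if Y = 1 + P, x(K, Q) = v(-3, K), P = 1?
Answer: -8062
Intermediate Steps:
x(K, Q) = -1 (x(K, Q) = 1/(2 - 3) = 1/(-1) = -1)
Y = 2 (Y = 1 + 1 = 2)
I(o, M) = -2 (I(o, M) = 2 - (2 + 2) = 2 - 1*4 = 2 - 4 = -2)
(I(8, 12) - 137)*58 = (-2 - 137)*58 = -139*58 = -8062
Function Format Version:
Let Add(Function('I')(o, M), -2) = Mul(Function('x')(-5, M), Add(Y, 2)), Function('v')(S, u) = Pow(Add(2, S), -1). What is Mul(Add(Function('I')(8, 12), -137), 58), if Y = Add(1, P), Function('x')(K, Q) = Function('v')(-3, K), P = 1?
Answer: -8062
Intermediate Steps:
Function('x')(K, Q) = -1 (Function('x')(K, Q) = Pow(Add(2, -3), -1) = Pow(-1, -1) = -1)
Y = 2 (Y = Add(1, 1) = 2)
Function('I')(o, M) = -2 (Function('I')(o, M) = Add(2, Mul(-1, Add(2, 2))) = Add(2, Mul(-1, 4)) = Add(2, -4) = -2)
Mul(Add(Function('I')(8, 12), -137), 58) = Mul(Add(-2, -137), 58) = Mul(-139, 58) = -8062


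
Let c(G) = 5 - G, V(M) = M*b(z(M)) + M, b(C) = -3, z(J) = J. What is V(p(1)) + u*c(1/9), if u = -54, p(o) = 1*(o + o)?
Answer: -268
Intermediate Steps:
p(o) = 2*o (p(o) = 1*(2*o) = 2*o)
V(M) = -2*M (V(M) = M*(-3) + M = -3*M + M = -2*M)
V(p(1)) + u*c(1/9) = -4 - 54*(5 - 1/9) = -2*2 - 54*(5 - 1*⅑) = -4 - 54*(5 - ⅑) = -4 - 54*44/9 = -4 - 264 = -268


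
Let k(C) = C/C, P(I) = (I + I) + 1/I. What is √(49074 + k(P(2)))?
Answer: 5*√1963 ≈ 221.53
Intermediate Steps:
P(I) = 1/I + 2*I (P(I) = 2*I + 1/I = 1/I + 2*I)
k(C) = 1
√(49074 + k(P(2))) = √(49074 + 1) = √49075 = 5*√1963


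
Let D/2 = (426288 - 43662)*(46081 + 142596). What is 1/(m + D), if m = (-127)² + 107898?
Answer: 1/144385575631 ≈ 6.9259e-12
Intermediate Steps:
D = 144385451604 (D = 2*((426288 - 43662)*(46081 + 142596)) = 2*(382626*188677) = 2*72192725802 = 144385451604)
m = 124027 (m = 16129 + 107898 = 124027)
1/(m + D) = 1/(124027 + 144385451604) = 1/144385575631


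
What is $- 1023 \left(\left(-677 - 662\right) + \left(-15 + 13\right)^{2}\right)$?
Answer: $1365705$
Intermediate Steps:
$- 1023 \left(\left(-677 - 662\right) + \left(-15 + 13\right)^{2}\right) = - 1023 \left(-1339 + \left(-2\right)^{2}\right) = - 1023 \left(-1339 + 4\right) = \left(-1023\right) \left(-1335\right) = 1365705$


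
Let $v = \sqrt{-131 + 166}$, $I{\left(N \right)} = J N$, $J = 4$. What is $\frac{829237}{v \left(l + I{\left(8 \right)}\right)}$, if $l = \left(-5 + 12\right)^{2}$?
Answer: $\frac{829237 \sqrt{35}}{2835} \approx 1730.5$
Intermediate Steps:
$I{\left(N \right)} = 4 N$
$l = 49$ ($l = 7^{2} = 49$)
$v = \sqrt{35} \approx 5.9161$
$\frac{829237}{v \left(l + I{\left(8 \right)}\right)} = \frac{829237}{\sqrt{35} \left(49 + 4 \cdot 8\right)} = \frac{829237}{\sqrt{35} \left(49 + 32\right)} = \frac{829237}{\sqrt{35} \cdot 81} = \frac{829237}{81 \sqrt{35}} = 829237 \frac{\sqrt{35}}{2835} = \frac{829237 \sqrt{35}}{2835}$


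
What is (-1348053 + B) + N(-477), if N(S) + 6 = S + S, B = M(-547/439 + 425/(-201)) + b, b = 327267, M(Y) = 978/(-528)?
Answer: -89913811/88 ≈ -1.0217e+6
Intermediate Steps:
M(Y) = -163/88 (M(Y) = 978*(-1/528) = -163/88)
B = 28799333/88 (B = -163/88 + 327267 = 28799333/88 ≈ 3.2727e+5)
N(S) = -6 + 2*S (N(S) = -6 + (S + S) = -6 + 2*S)
(-1348053 + B) + N(-477) = (-1348053 + 28799333/88) + (-6 + 2*(-477)) = -89829331/88 + (-6 - 954) = -89829331/88 - 960 = -89913811/88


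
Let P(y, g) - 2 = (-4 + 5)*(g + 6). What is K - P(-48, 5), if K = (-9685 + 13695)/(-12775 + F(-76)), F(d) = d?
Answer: -171073/12851 ≈ -13.312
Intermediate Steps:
P(y, g) = 8 + g (P(y, g) = 2 + (-4 + 5)*(g + 6) = 2 + 1*(6 + g) = 2 + (6 + g) = 8 + g)
K = -4010/12851 (K = (-9685 + 13695)/(-12775 - 76) = 4010/(-12851) = 4010*(-1/12851) = -4010/12851 ≈ -0.31204)
K - P(-48, 5) = -4010/12851 - (8 + 5) = -4010/12851 - 1*13 = -4010/12851 - 13 = -171073/12851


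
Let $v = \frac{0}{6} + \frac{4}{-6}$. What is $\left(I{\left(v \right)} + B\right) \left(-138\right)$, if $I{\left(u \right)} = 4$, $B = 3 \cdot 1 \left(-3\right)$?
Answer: $690$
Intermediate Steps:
$B = -9$ ($B = 3 \left(-3\right) = -9$)
$v = - \frac{2}{3}$ ($v = 0 \cdot \frac{1}{6} + 4 \left(- \frac{1}{6}\right) = 0 - \frac{2}{3} = - \frac{2}{3} \approx -0.66667$)
$\left(I{\left(v \right)} + B\right) \left(-138\right) = \left(4 - 9\right) \left(-138\right) = \left(-5\right) \left(-138\right) = 690$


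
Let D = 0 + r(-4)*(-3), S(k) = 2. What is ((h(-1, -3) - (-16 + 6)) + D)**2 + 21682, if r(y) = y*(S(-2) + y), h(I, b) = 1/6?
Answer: 787441/36 ≈ 21873.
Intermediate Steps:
h(I, b) = 1/6
r(y) = y*(2 + y)
D = -24 (D = 0 - 4*(2 - 4)*(-3) = 0 - 4*(-2)*(-3) = 0 + 8*(-3) = 0 - 24 = -24)
((h(-1, -3) - (-16 + 6)) + D)**2 + 21682 = ((1/6 - (-16 + 6)) - 24)**2 + 21682 = ((1/6 - 1*(-10)) - 24)**2 + 21682 = ((1/6 + 10) - 24)**2 + 21682 = (61/6 - 24)**2 + 21682 = (-83/6)**2 + 21682 = 6889/36 + 21682 = 787441/36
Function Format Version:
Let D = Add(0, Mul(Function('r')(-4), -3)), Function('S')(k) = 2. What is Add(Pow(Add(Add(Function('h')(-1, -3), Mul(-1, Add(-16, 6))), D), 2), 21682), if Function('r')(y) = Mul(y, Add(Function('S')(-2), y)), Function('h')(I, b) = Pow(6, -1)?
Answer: Rational(787441, 36) ≈ 21873.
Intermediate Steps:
Function('h')(I, b) = Rational(1, 6)
Function('r')(y) = Mul(y, Add(2, y))
D = -24 (D = Add(0, Mul(Mul(-4, Add(2, -4)), -3)) = Add(0, Mul(Mul(-4, -2), -3)) = Add(0, Mul(8, -3)) = Add(0, -24) = -24)
Add(Pow(Add(Add(Function('h')(-1, -3), Mul(-1, Add(-16, 6))), D), 2), 21682) = Add(Pow(Add(Add(Rational(1, 6), Mul(-1, Add(-16, 6))), -24), 2), 21682) = Add(Pow(Add(Add(Rational(1, 6), Mul(-1, -10)), -24), 2), 21682) = Add(Pow(Add(Add(Rational(1, 6), 10), -24), 2), 21682) = Add(Pow(Add(Rational(61, 6), -24), 2), 21682) = Add(Pow(Rational(-83, 6), 2), 21682) = Add(Rational(6889, 36), 21682) = Rational(787441, 36)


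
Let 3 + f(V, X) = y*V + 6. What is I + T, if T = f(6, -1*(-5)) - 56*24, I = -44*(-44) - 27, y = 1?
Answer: 574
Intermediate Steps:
f(V, X) = 3 + V (f(V, X) = -3 + (1*V + 6) = -3 + (V + 6) = -3 + (6 + V) = 3 + V)
I = 1909 (I = 1936 - 27 = 1909)
T = -1335 (T = (3 + 6) - 56*24 = 9 - 1344 = -1335)
I + T = 1909 - 1335 = 574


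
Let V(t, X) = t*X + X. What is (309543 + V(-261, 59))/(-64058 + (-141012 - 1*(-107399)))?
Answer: -42029/13953 ≈ -3.0122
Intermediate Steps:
V(t, X) = X + X*t (V(t, X) = X*t + X = X + X*t)
(309543 + V(-261, 59))/(-64058 + (-141012 - 1*(-107399))) = (309543 + 59*(1 - 261))/(-64058 + (-141012 - 1*(-107399))) = (309543 + 59*(-260))/(-64058 + (-141012 + 107399)) = (309543 - 15340)/(-64058 - 33613) = 294203/(-97671) = 294203*(-1/97671) = -42029/13953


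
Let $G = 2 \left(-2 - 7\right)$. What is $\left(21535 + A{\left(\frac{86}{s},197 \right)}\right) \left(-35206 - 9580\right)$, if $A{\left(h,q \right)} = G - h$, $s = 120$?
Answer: $- \frac{28908847961}{30} \approx -9.6363 \cdot 10^{8}$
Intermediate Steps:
$G = -18$ ($G = 2 \left(-9\right) = -18$)
$A{\left(h,q \right)} = -18 - h$
$\left(21535 + A{\left(\frac{86}{s},197 \right)}\right) \left(-35206 - 9580\right) = \left(21535 - \left(18 + \frac{86}{120}\right)\right) \left(-35206 - 9580\right) = \left(21535 - \left(18 + 86 \cdot \frac{1}{120}\right)\right) \left(-44786\right) = \left(21535 - \frac{1123}{60}\right) \left(-44786\right) = \frac{1290977}{60} \left(-44786\right) = - \frac{28908847961}{30}$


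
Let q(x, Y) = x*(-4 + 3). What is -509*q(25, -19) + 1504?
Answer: 14229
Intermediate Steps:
q(x, Y) = -x (q(x, Y) = x*(-1) = -x)
-509*q(25, -19) + 1504 = -(-509)*25 + 1504 = -509*(-25) + 1504 = 12725 + 1504 = 14229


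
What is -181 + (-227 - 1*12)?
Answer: -420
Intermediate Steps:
-181 + (-227 - 1*12) = -181 + (-227 - 12) = -181 - 239 = -420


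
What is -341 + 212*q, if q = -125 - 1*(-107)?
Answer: -4157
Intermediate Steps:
q = -18 (q = -125 + 107 = -18)
-341 + 212*q = -341 + 212*(-18) = -341 - 3816 = -4157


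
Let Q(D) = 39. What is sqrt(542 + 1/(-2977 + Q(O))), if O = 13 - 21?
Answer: sqrt(4678456510)/2938 ≈ 23.281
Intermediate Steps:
O = -8
sqrt(542 + 1/(-2977 + Q(O))) = sqrt(542 + 1/(-2977 + 39)) = sqrt(542 + 1/(-2938)) = sqrt(542 - 1/2938) = sqrt(1592395/2938) = sqrt(4678456510)/2938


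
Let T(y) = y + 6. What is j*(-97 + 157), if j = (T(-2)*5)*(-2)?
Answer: -2400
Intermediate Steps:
T(y) = 6 + y
j = -40 (j = ((6 - 2)*5)*(-2) = (4*5)*(-2) = 20*(-2) = -40)
j*(-97 + 157) = -40*(-97 + 157) = -40*60 = -2400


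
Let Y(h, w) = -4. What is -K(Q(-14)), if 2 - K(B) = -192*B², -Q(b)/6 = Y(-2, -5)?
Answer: -110594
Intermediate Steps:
Q(b) = 24 (Q(b) = -6*(-4) = 24)
K(B) = 2 + 192*B² (K(B) = 2 - (-192)*B² = 2 + 192*B²)
-K(Q(-14)) = -(2 + 192*24²) = -(2 + 192*576) = -(2 + 110592) = -1*110594 = -110594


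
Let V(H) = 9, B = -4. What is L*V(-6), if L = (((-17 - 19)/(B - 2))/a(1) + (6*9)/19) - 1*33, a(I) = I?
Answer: -4131/19 ≈ -217.42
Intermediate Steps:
L = -459/19 (L = (((-17 - 19)/(-4 - 2))/1 + (6*9)/19) - 1*33 = (-36/(-6)*1 + 54*(1/19)) - 33 = (-36*(-⅙)*1 + 54/19) - 33 = (6*1 + 54/19) - 33 = (6 + 54/19) - 33 = 168/19 - 33 = -459/19 ≈ -24.158)
L*V(-6) = -459/19*9 = -4131/19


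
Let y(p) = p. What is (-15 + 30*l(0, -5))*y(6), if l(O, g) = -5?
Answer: -990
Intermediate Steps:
(-15 + 30*l(0, -5))*y(6) = (-15 + 30*(-5))*6 = (-15 - 150)*6 = -165*6 = -990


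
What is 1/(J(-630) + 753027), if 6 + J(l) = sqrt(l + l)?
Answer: 83669/63004514189 - 2*I*sqrt(35)/189013542567 ≈ 1.328e-6 - 6.2599e-11*I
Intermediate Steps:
J(l) = -6 + sqrt(2)*sqrt(l) (J(l) = -6 + sqrt(l + l) = -6 + sqrt(2*l) = -6 + sqrt(2)*sqrt(l))
1/(J(-630) + 753027) = 1/((-6 + sqrt(2)*sqrt(-630)) + 753027) = 1/((-6 + sqrt(2)*(3*I*sqrt(70))) + 753027) = 1/((-6 + 6*I*sqrt(35)) + 753027) = 1/(753021 + 6*I*sqrt(35))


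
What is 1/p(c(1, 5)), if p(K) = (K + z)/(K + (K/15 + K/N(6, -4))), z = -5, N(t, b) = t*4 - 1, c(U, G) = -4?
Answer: 1532/3105 ≈ 0.49340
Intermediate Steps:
N(t, b) = -1 + 4*t (N(t, b) = 4*t - 1 = -1 + 4*t)
p(K) = 345*(-5 + K)/(383*K) (p(K) = (K - 5)/(K + (K/15 + K/(-1 + 4*6))) = (-5 + K)/(K + (K*(1/15) + K/(-1 + 24))) = (-5 + K)/(K + (K/15 + K/23)) = (-5 + K)/(K + 38*K/345) = (-5 + K)/((383*K/345)) = (-5 + K)*(345/(383*K)) = 345*(-5 + K)/(383*K))
1/p(c(1, 5)) = 1/((345/383)*(-5 - 4)/(-4)) = 1/((345/383)*(-¼)*(-9)) = 1/(3105/1532) = 1532/3105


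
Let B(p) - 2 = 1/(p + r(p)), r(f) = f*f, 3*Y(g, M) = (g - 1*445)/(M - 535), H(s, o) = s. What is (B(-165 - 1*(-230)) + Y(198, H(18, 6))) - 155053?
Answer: -10420966991/67210 ≈ -1.5505e+5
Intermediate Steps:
Y(g, M) = (-445 + g)/(3*(-535 + M)) (Y(g, M) = ((g - 1*445)/(M - 535))/3 = ((g - 445)/(-535 + M))/3 = ((-445 + g)/(-535 + M))/3 = (-445 + g)/(3*(-535 + M)))
r(f) = f²
B(p) = 2 + 1/(p + p²)
(B(-165 - 1*(-230)) + Y(198, H(18, 6))) - 155053 = ((1 + 2*(-165 - 1*(-230)) + 2*(-165 - 1*(-230))²)/((-165 - 1*(-230))*(1 + (-165 - 1*(-230)))) + (-445 + 198)/(3*(-535 + 18))) - 155053 = ((1 + 2*(-165 + 230) + 2*(-165 + 230)²)/((-165 + 230)*(1 + (-165 + 230))) + (⅓)*(-247)/(-517)) - 155053 = ((1 + 2*65 + 2*65²)/(65*(1 + 65)) + (⅓)*(-1/517)*(-247)) - 155053 = ((1/65)*(1 + 130 + 2*4225)/66 + 247/1551) - 155053 = ((1/65)*(1/66)*(1 + 130 + 8450) + 247/1551) - 155053 = ((1/65)*(1/66)*8581 + 247/1551) - 155053 = (8581/4290 + 247/1551) - 155053 = 145139/67210 - 155053 = -10420966991/67210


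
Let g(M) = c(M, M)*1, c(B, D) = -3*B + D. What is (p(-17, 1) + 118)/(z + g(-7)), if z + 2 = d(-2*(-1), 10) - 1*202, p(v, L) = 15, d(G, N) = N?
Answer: -133/180 ≈ -0.73889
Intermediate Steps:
c(B, D) = D - 3*B
g(M) = -2*M (g(M) = (M - 3*M)*1 = -2*M*1 = -2*M)
z = -194 (z = -2 + (10 - 1*202) = -2 + (10 - 202) = -2 - 192 = -194)
(p(-17, 1) + 118)/(z + g(-7)) = (15 + 118)/(-194 - 2*(-7)) = 133/(-194 + 14) = 133/(-180) = 133*(-1/180) = -133/180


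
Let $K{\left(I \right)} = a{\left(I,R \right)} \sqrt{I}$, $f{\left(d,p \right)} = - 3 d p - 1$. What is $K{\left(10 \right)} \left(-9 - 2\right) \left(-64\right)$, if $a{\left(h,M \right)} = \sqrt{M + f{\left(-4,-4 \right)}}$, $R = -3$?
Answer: $1408 i \sqrt{130} \approx 16054.0 i$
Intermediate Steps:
$f{\left(d,p \right)} = -1 - 3 d p$ ($f{\left(d,p \right)} = - 3 d p - 1 = -1 - 3 d p$)
$a{\left(h,M \right)} = \sqrt{-49 + M}$ ($a{\left(h,M \right)} = \sqrt{M - \left(1 - -48\right)} = \sqrt{M - 49} = \sqrt{-49 + M}$)
$K{\left(I \right)} = 2 i \sqrt{13} \sqrt{I}$ ($K{\left(I \right)} = \sqrt{-49 - 3} \sqrt{I} = \sqrt{-52} \sqrt{I} = 2 i \sqrt{13} \sqrt{I}$)
$K{\left(10 \right)} \left(-9 - 2\right) \left(-64\right) = 2 i \sqrt{13} \sqrt{10} \left(-9 - 2\right) \left(-64\right) = 2 i \sqrt{130} \left(-9 - 2\right) \left(-64\right) = 2 i \sqrt{130} \left(-11\right) \left(-64\right) = - 22 i \sqrt{130} \left(-64\right) = 1408 i \sqrt{130}$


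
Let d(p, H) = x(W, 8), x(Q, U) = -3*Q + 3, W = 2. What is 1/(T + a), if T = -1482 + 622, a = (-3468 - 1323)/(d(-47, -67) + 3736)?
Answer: -3733/3215171 ≈ -0.0011611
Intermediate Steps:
x(Q, U) = 3 - 3*Q
d(p, H) = -3 (d(p, H) = 3 - 3*2 = 3 - 6 = -3)
a = -4791/3733 (a = (-3468 - 1323)/(-3 + 3736) = -4791/3733 ≈ -1.2834)
T = -860
1/(T + a) = 1/(-860 - 4791/3733) = 1/(-3215171/3733) = -3733/3215171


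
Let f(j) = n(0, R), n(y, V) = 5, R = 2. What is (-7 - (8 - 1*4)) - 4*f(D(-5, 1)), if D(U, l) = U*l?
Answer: -31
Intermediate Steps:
f(j) = 5
(-7 - (8 - 1*4)) - 4*f(D(-5, 1)) = (-7 - (8 - 1*4)) - 4*5 = (-7 - (8 - 4)) - 20 = (-7 - 1*4) - 20 = (-7 - 4) - 20 = -11 - 20 = -31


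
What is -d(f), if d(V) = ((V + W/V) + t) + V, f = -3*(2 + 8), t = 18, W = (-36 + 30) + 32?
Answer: 643/15 ≈ 42.867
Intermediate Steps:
W = 26 (W = -6 + 32 = 26)
f = -30 (f = -3*10 = -30)
d(V) = 18 + 2*V + 26/V (d(V) = ((V + 26/V) + 18) + V = (18 + V + 26/V) + V = 18 + 2*V + 26/V)
-d(f) = -(18 + 2*(-30) + 26/(-30)) = -(18 - 60 + 26*(-1/30)) = -(18 - 60 - 13/15) = -1*(-643/15) = 643/15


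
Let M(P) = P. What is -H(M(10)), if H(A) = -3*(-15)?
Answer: -45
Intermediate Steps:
H(A) = 45
-H(M(10)) = -1*45 = -45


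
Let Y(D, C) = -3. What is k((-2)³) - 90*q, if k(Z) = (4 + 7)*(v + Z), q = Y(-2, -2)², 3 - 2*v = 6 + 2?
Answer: -1851/2 ≈ -925.50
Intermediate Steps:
v = -5/2 (v = 3/2 - (6 + 2)/2 = 3/2 - ½*8 = 3/2 - 4 = -5/2 ≈ -2.5000)
q = 9 (q = (-3)² = 9)
k(Z) = -55/2 + 11*Z (k(Z) = (4 + 7)*(-5/2 + Z) = 11*(-5/2 + Z) = -55/2 + 11*Z)
k((-2)³) - 90*q = (-55/2 + 11*(-2)³) - 90*9 = (-55/2 + 11*(-8)) - 810 = (-55/2 - 88) - 810 = -231/2 - 810 = -1851/2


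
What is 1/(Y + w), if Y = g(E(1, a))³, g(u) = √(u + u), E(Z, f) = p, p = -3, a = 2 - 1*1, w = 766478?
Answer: 383239/293744262350 + 3*I*√6/293744262350 ≈ 1.3047e-6 + 2.5017e-11*I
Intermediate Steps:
a = 1 (a = 2 - 1 = 1)
E(Z, f) = -3
g(u) = √2*√u (g(u) = √(2*u) = √2*√u)
Y = -6*I*√6 (Y = (√2*√(-3))³ = (√2*(I*√3))³ = (I*√6)³ = -6*I*√6 ≈ -14.697*I)
1/(Y + w) = 1/(-6*I*√6 + 766478) = 1/(766478 - 6*I*√6)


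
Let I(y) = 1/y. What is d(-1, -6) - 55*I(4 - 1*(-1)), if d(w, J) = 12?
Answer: 1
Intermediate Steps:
I(y) = 1/y
d(-1, -6) - 55*I(4 - 1*(-1)) = 12 - 55/(4 - 1*(-1)) = 12 - 55/(4 + 1) = 12 - 55/5 = 12 - 55*1/5 = 12 - 11 = 1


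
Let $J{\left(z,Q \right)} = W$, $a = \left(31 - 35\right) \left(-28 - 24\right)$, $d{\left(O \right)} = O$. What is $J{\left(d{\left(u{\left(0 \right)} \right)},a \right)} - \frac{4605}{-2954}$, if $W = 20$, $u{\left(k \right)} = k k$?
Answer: $\frac{63685}{2954} \approx 21.559$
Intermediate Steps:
$u{\left(k \right)} = k^{2}$
$a = 208$ ($a = \left(-4\right) \left(-52\right) = 208$)
$J{\left(z,Q \right)} = 20$
$J{\left(d{\left(u{\left(0 \right)} \right)},a \right)} - \frac{4605}{-2954} = 20 - \frac{4605}{-2954} = 20 - - \frac{4605}{2954} = 20 + \frac{4605}{2954} = \frac{63685}{2954}$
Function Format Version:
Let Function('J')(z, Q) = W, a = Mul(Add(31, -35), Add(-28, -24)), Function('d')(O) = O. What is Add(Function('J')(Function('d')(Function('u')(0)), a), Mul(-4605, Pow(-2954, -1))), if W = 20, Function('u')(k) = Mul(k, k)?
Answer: Rational(63685, 2954) ≈ 21.559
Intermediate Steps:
Function('u')(k) = Pow(k, 2)
a = 208 (a = Mul(-4, -52) = 208)
Function('J')(z, Q) = 20
Add(Function('J')(Function('d')(Function('u')(0)), a), Mul(-4605, Pow(-2954, -1))) = Add(20, Mul(-4605, Pow(-2954, -1))) = Add(20, Mul(-4605, Rational(-1, 2954))) = Add(20, Rational(4605, 2954)) = Rational(63685, 2954)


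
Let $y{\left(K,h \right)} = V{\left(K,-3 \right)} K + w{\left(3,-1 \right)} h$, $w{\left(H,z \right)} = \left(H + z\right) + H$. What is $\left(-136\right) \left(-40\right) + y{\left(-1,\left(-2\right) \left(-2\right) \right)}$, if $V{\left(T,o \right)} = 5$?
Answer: $5455$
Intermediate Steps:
$w{\left(H,z \right)} = z + 2 H$
$y{\left(K,h \right)} = 5 K + 5 h$ ($y{\left(K,h \right)} = 5 K + \left(-1 + 2 \cdot 3\right) h = 5 K + \left(-1 + 6\right) h = 5 K + 5 h$)
$\left(-136\right) \left(-40\right) + y{\left(-1,\left(-2\right) \left(-2\right) \right)} = \left(-136\right) \left(-40\right) + \left(5 \left(-1\right) + 5 \left(\left(-2\right) \left(-2\right)\right)\right) = 5440 + \left(-5 + 5 \cdot 4\right) = 5440 + \left(-5 + 20\right) = 5440 + 15 = 5455$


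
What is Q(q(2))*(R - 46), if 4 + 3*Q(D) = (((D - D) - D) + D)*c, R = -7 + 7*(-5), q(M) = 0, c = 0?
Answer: 352/3 ≈ 117.33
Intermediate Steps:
R = -42 (R = -7 - 35 = -42)
Q(D) = -4/3 (Q(D) = -4/3 + ((((D - D) - D) + D)*0)/3 = -4/3 + (((0 - D) + D)*0)/3 = -4/3 + ((-D + D)*0)/3 = -4/3 + (0*0)/3 = -4/3 + (1/3)*0 = -4/3 + 0 = -4/3)
Q(q(2))*(R - 46) = -4*(-42 - 46)/3 = -4/3*(-88) = 352/3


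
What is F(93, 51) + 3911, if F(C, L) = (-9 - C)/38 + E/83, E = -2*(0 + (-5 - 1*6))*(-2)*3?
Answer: 6160906/1577 ≈ 3906.7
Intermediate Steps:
E = -132 (E = -2*(0 + (-5 - 6))*(-2)*3 = -2*(0 - 11)*(-2)*3 = -(-22)*(-2)*3 = -2*22*3 = -44*3 = -132)
F(C, L) = -5763/3154 - C/38 (F(C, L) = (-9 - C)/38 - 132/83 = (-9 - C)*(1/38) - 132*1/83 = (-9/38 - C/38) - 132/83 = -5763/3154 - C/38)
F(93, 51) + 3911 = (-5763/3154 - 1/38*93) + 3911 = (-5763/3154 - 93/38) + 3911 = -6741/1577 + 3911 = 6160906/1577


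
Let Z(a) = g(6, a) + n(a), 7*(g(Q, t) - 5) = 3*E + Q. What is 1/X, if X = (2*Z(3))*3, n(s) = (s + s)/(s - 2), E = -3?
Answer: 7/444 ≈ 0.015766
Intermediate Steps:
g(Q, t) = 26/7 + Q/7 (g(Q, t) = 5 + (3*(-3) + Q)/7 = 5 + (-9 + Q)/7 = 5 + (-9/7 + Q/7) = 26/7 + Q/7)
n(s) = 2*s/(-2 + s) (n(s) = (2*s)/(-2 + s) = 2*s/(-2 + s))
Z(a) = 32/7 + 2*a/(-2 + a) (Z(a) = (26/7 + (1/7)*6) + 2*a/(-2 + a) = (26/7 + 6/7) + 2*a/(-2 + a) = 32/7 + 2*a/(-2 + a))
X = 444/7 (X = (2*(2*(-32 + 23*3)/(7*(-2 + 3))))*3 = (2*((2/7)*(-32 + 69)/1))*3 = (2*((2/7)*1*37))*3 = (2*(74/7))*3 = (148/7)*3 = 444/7 ≈ 63.429)
1/X = 1/(444/7) = 7/444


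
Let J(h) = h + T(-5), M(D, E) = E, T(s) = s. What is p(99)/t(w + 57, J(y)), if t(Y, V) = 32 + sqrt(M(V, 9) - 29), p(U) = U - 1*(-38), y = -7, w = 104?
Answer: 1096/261 - 137*I*sqrt(5)/522 ≈ 4.1992 - 0.58686*I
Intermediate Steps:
p(U) = 38 + U (p(U) = U + 38 = 38 + U)
J(h) = -5 + h (J(h) = h - 5 = -5 + h)
t(Y, V) = 32 + 2*I*sqrt(5) (t(Y, V) = 32 + sqrt(9 - 29) = 32 + sqrt(-20) = 32 + 2*I*sqrt(5))
p(99)/t(w + 57, J(y)) = (38 + 99)/(32 + 2*I*sqrt(5)) = 137/(32 + 2*I*sqrt(5))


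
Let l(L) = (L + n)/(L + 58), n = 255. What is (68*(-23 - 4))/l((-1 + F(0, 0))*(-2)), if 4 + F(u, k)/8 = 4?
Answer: -110160/257 ≈ -428.64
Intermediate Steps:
F(u, k) = 0 (F(u, k) = -32 + 8*4 = -32 + 32 = 0)
l(L) = (255 + L)/(58 + L) (l(L) = (L + 255)/(L + 58) = (255 + L)/(58 + L))
(68*(-23 - 4))/l((-1 + F(0, 0))*(-2)) = (68*(-23 - 4))/(((255 + (-1 + 0)*(-2))/(58 + (-1 + 0)*(-2)))) = (68*(-27))/(((255 - 1*(-2))/(58 - 1*(-2)))) = -1836*(58 + 2)/(255 + 2) = -1836/(257/60) = -1836/((1/60)*257) = -1836/257/60 = -1836*60/257 = -110160/257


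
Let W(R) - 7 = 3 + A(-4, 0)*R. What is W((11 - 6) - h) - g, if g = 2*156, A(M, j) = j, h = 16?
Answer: -302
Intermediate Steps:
W(R) = 10 (W(R) = 7 + (3 + 0*R) = 7 + (3 + 0) = 7 + 3 = 10)
g = 312
W((11 - 6) - h) - g = 10 - 1*312 = 10 - 312 = -302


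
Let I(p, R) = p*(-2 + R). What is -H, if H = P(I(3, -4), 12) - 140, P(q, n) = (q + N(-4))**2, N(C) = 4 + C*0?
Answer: -56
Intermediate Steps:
N(C) = 4 (N(C) = 4 + 0 = 4)
P(q, n) = (4 + q)**2 (P(q, n) = (q + 4)**2 = (4 + q)**2)
H = 56 (H = (4 + 3*(-2 - 4))**2 - 140 = (4 + 3*(-6))**2 - 140 = (4 - 18)**2 - 140 = (-14)**2 - 140 = 196 - 140 = 56)
-H = -1*56 = -56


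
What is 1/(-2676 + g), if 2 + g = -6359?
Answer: -1/9037 ≈ -0.00011066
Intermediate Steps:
g = -6361 (g = -2 - 6359 = -6361)
1/(-2676 + g) = 1/(-2676 - 6361) = 1/(-9037) = -1/9037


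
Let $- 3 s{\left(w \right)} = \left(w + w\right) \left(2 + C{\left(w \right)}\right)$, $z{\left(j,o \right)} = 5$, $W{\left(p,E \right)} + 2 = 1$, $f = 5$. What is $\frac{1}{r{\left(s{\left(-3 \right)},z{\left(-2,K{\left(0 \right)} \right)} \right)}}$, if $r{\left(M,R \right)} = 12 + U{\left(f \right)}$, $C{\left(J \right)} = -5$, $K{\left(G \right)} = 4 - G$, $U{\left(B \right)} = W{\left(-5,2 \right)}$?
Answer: $\frac{1}{11} \approx 0.090909$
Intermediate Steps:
$W{\left(p,E \right)} = -1$ ($W{\left(p,E \right)} = -2 + 1 = -1$)
$U{\left(B \right)} = -1$
$s{\left(w \right)} = 2 w$ ($s{\left(w \right)} = - \frac{\left(w + w\right) \left(2 - 5\right)}{3} = - \frac{2 w \left(-3\right)}{3} = - \frac{\left(-6\right) w}{3} = 2 w$)
$r{\left(M,R \right)} = 11$ ($r{\left(M,R \right)} = 12 - 1 = 11$)
$\frac{1}{r{\left(s{\left(-3 \right)},z{\left(-2,K{\left(0 \right)} \right)} \right)}} = \frac{1}{11}$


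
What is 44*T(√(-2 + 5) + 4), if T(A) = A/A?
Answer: 44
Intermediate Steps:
T(A) = 1
44*T(√(-2 + 5) + 4) = 44*1 = 44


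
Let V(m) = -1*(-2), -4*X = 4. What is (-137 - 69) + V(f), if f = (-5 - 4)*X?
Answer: -204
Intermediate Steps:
X = -1 (X = -¼*4 = -1)
f = 9 (f = (-5 - 4)*(-1) = -9*(-1) = 9)
V(m) = 2
(-137 - 69) + V(f) = (-137 - 69) + 2 = -206 + 2 = -204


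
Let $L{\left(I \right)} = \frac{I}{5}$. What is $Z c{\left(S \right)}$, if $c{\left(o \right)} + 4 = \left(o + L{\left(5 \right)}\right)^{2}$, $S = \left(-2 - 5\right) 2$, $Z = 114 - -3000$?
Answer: $513810$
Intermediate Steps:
$L{\left(I \right)} = \frac{I}{5}$ ($L{\left(I \right)} = I \frac{1}{5} = \frac{I}{5}$)
$Z = 3114$ ($Z = 114 + 3000 = 3114$)
$S = -14$ ($S = \left(-7\right) 2 = -14$)
$c{\left(o \right)} = -4 + \left(1 + o\right)^{2}$ ($c{\left(o \right)} = -4 + \left(o + \frac{1}{5} \cdot 5\right)^{2} = -4 + \left(o + 1\right)^{2} = -4 + \left(1 + o\right)^{2}$)
$Z c{\left(S \right)} = 3114 \left(-4 + \left(1 - 14\right)^{2}\right) = 3114 \left(-4 + \left(-13\right)^{2}\right) = 3114 \left(-4 + 169\right) = 3114 \cdot 165 = 513810$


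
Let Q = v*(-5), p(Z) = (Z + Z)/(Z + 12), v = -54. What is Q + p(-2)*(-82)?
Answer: 1514/5 ≈ 302.80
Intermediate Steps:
p(Z) = 2*Z/(12 + Z) (p(Z) = (2*Z)/(12 + Z) = 2*Z/(12 + Z))
Q = 270 (Q = -54*(-5) = 270)
Q + p(-2)*(-82) = 270 + (2*(-2)/(12 - 2))*(-82) = 270 + (2*(-2)/10)*(-82) = 270 + (2*(-2)*(1/10))*(-82) = 270 - 2/5*(-82) = 270 + 164/5 = 1514/5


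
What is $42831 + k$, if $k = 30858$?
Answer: $73689$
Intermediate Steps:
$42831 + k = 42831 + 30858 = 73689$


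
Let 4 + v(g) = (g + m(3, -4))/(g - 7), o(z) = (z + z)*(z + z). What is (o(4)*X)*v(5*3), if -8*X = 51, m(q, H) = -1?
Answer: 918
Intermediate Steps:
X = -51/8 (X = -1/8*51 = -51/8 ≈ -6.3750)
o(z) = 4*z**2 (o(z) = (2*z)*(2*z) = 4*z**2)
v(g) = -4 + (-1 + g)/(-7 + g) (v(g) = -4 + (g - 1)/(g - 7) = -4 + (-1 + g)/(-7 + g))
(o(4)*X)*v(5*3) = ((4*4**2)*(-51/8))*(3*(9 - 5*3)/(-7 + 5*3)) = ((4*16)*(-51/8))*(3*(9 - 1*15)/(-7 + 15)) = (64*(-51/8))*(3*(9 - 15)/8) = -1224*(-6)/8 = -408*(-9/4) = 918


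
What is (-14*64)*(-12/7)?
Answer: 1536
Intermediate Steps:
(-14*64)*(-12/7) = -(-10752)/7 = -896*(-12/7) = 1536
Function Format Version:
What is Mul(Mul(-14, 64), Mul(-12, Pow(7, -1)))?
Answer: 1536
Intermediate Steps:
Mul(Mul(-14, 64), Mul(-12, Pow(7, -1))) = Mul(-896, Mul(-12, Rational(1, 7))) = Mul(-896, Rational(-12, 7)) = 1536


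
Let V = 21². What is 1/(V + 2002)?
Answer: 1/2443 ≈ 0.00040933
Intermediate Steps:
V = 441
1/(V + 2002) = 1/(441 + 2002) = 1/2443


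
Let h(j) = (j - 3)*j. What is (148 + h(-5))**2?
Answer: 35344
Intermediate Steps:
h(j) = j*(-3 + j) (h(j) = (-3 + j)*j = j*(-3 + j))
(148 + h(-5))**2 = (148 - 5*(-3 - 5))**2 = (148 - 5*(-8))**2 = (148 + 40)**2 = 188**2 = 35344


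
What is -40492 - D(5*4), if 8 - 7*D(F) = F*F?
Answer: -40436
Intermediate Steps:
D(F) = 8/7 - F²/7 (D(F) = 8/7 - F*F/7 = 8/7 - F²/7)
-40492 - D(5*4) = -40492 - (8/7 - (5*4)²/7) = -40492 - (8/7 - ⅐*20²) = -40492 - (8/7 - ⅐*400) = -40492 - (8/7 - 400/7) = -40492 - 1*(-56) = -40492 + 56 = -40436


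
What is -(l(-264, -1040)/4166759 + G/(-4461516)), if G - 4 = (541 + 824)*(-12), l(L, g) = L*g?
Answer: -323297169586/4647515486661 ≈ -0.069563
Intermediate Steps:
G = -16376 (G = 4 + (541 + 824)*(-12) = 4 + 1365*(-12) = 4 - 16380 = -16376)
-(l(-264, -1040)/4166759 + G/(-4461516)) = -(-264*(-1040)/4166759 - 16376/(-4461516)) = -(274560*(1/4166759) - 16376*(-1/4461516)) = -(274560/4166759 + 4094/1115379) = -1*323297169586/4647515486661 = -323297169586/4647515486661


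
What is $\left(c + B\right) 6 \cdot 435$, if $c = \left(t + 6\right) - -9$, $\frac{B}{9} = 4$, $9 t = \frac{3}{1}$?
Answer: $133980$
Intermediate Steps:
$t = \frac{1}{3}$ ($t = \frac{3 \cdot 1^{-1}}{9} = \frac{3 \cdot 1}{9} = \frac{1}{9} \cdot 3 = \frac{1}{3} \approx 0.33333$)
$B = 36$ ($B = 9 \cdot 4 = 36$)
$c = \frac{46}{3}$ ($c = \left(\frac{1}{3} + 6\right) - -9 = \frac{19}{3} + 9 = \frac{46}{3} \approx 15.333$)
$\left(c + B\right) 6 \cdot 435 = \left(\frac{46}{3} + 36\right) 6 \cdot 435 = \frac{154}{3} \cdot 6 \cdot 435 = 308 \cdot 435 = 133980$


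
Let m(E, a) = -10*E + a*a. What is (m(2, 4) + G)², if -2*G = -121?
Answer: 12769/4 ≈ 3192.3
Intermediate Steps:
m(E, a) = a² - 10*E (m(E, a) = -10*E + a² = a² - 10*E)
G = 121/2 (G = -½*(-121) = 121/2 ≈ 60.500)
(m(2, 4) + G)² = ((4² - 10*2) + 121/2)² = ((16 - 20) + 121/2)² = (-4 + 121/2)² = (113/2)² = 12769/4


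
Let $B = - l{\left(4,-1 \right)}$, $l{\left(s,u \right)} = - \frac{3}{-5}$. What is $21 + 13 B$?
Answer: $\frac{66}{5} \approx 13.2$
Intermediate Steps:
$l{\left(s,u \right)} = \frac{3}{5}$ ($l{\left(s,u \right)} = \left(-3\right) \left(- \frac{1}{5}\right) = \frac{3}{5}$)
$B = - \frac{3}{5}$ ($B = \left(-1\right) \frac{3}{5} = - \frac{3}{5} \approx -0.6$)
$21 + 13 B = 21 + 13 \left(- \frac{3}{5}\right) = 21 - \frac{39}{5} = \frac{66}{5}$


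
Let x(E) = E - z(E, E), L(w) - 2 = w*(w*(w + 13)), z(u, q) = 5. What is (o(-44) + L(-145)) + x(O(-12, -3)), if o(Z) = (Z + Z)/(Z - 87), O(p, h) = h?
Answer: -363564998/131 ≈ -2.7753e+6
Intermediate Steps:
L(w) = 2 + w²*(13 + w) (L(w) = 2 + w*(w*(w + 13)) = 2 + w*(w*(13 + w)) = 2 + w²*(13 + w))
x(E) = -5 + E (x(E) = E - 1*5 = E - 5 = -5 + E)
o(Z) = 2*Z/(-87 + Z) (o(Z) = (2*Z)/(-87 + Z) = 2*Z/(-87 + Z))
(o(-44) + L(-145)) + x(O(-12, -3)) = (2*(-44)/(-87 - 44) + (2 + (-145)³ + 13*(-145)²)) + (-5 - 3) = (2*(-44)/(-131) + (2 - 3048625 + 13*21025)) - 8 = (2*(-44)*(-1/131) + (2 - 3048625 + 273325)) - 8 = (88/131 - 2775298) - 8 = -363563950/131 - 8 = -363564998/131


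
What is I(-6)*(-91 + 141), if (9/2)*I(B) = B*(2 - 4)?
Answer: 400/3 ≈ 133.33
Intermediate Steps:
I(B) = -4*B/9 (I(B) = 2*(B*(2 - 4))/9 = 2*(B*(-2))/9 = 2*(-2*B)/9 = -4*B/9)
I(-6)*(-91 + 141) = (-4/9*(-6))*(-91 + 141) = (8/3)*50 = 400/3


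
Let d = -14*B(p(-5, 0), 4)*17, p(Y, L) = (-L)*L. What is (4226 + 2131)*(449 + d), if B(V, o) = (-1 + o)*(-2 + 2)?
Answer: 2854293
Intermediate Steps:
p(Y, L) = -L²
B(V, o) = 0 (B(V, o) = (-1 + o)*0 = 0)
d = 0 (d = -14*0*17 = 0*17 = 0)
(4226 + 2131)*(449 + d) = (4226 + 2131)*(449 + 0) = 6357*449 = 2854293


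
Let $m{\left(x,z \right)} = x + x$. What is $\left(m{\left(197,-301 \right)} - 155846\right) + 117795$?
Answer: $-37657$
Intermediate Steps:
$m{\left(x,z \right)} = 2 x$
$\left(m{\left(197,-301 \right)} - 155846\right) + 117795 = \left(2 \cdot 197 - 155846\right) + 117795 = \left(394 - 155846\right) + 117795 = -155452 + 117795 = -37657$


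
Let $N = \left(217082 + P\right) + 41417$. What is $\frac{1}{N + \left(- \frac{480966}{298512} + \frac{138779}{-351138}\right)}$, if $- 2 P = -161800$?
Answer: $\frac{2911636296}{988200605208433} \approx 2.9464 \cdot 10^{-6}$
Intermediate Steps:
$P = 80900$ ($P = \left(- \frac{1}{2}\right) \left(-161800\right) = 80900$)
$N = 339399$ ($N = \left(217082 + 80900\right) + 41417 = 297982 + 41417 = 339399$)
$\frac{1}{N + \left(- \frac{480966}{298512} + \frac{138779}{-351138}\right)} = \frac{1}{339399 + \left(- \frac{480966}{298512} + \frac{138779}{-351138}\right)} = \frac{1}{339399 + \left(\left(-480966\right) \frac{1}{298512} + 138779 \left(- \frac{1}{351138}\right)\right)} = \frac{1}{339399 - \frac{5842017671}{2911636296}} = \frac{1}{\frac{988200605208433}{2911636296}} = \frac{2911636296}{988200605208433}$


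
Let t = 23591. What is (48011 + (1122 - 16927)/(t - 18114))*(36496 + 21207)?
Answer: 15172452324726/5477 ≈ 2.7702e+9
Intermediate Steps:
(48011 + (1122 - 16927)/(t - 18114))*(36496 + 21207) = (48011 + (1122 - 16927)/(23591 - 18114))*(36496 + 21207) = (48011 - 15805/5477)*57703 = (262940442/5477)*57703 = 15172452324726/5477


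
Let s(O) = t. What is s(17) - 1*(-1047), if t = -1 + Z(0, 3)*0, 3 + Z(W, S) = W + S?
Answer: 1046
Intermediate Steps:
Z(W, S) = -3 + S + W (Z(W, S) = -3 + (W + S) = -3 + (S + W) = -3 + S + W)
t = -1 (t = -1 + (-3 + 3 + 0)*0 = -1 + 0*0 = -1 + 0 = -1)
s(O) = -1
s(17) - 1*(-1047) = -1 - 1*(-1047) = -1 + 1047 = 1046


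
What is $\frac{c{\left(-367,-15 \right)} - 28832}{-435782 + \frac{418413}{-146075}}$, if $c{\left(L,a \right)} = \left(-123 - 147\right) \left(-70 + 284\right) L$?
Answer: $- \frac{3093346720100}{63657274063} \approx -48.594$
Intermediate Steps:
$c{\left(L,a \right)} = - 57780 L$ ($c{\left(L,a \right)} = \left(-270\right) 214 L = - 57780 L$)
$\frac{c{\left(-367,-15 \right)} - 28832}{-435782 + \frac{418413}{-146075}} = \frac{\left(-57780\right) \left(-367\right) - 28832}{-435782 + \frac{418413}{-146075}} = \frac{21205260 - 28832}{-435782 + 418413 \left(- \frac{1}{146075}\right)} = \frac{21176428}{-435782 - \frac{418413}{146075}} = \frac{21176428}{- \frac{63657274063}{146075}} = 21176428 \left(- \frac{146075}{63657274063}\right) = - \frac{3093346720100}{63657274063}$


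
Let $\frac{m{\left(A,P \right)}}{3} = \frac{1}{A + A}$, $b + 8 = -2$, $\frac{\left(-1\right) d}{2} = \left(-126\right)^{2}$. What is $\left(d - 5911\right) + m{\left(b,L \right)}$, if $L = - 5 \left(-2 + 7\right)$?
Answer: $- \frac{753263}{20} \approx -37663.0$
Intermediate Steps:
$d = -31752$ ($d = - 2 \left(-126\right)^{2} = \left(-2\right) 15876 = -31752$)
$b = -10$ ($b = -8 - 2 = -10$)
$L = -25$ ($L = \left(-5\right) 5 = -25$)
$m{\left(A,P \right)} = \frac{3}{2 A}$ ($m{\left(A,P \right)} = \frac{3}{A + A} = \frac{3}{2 A}$)
$\left(d - 5911\right) + m{\left(b,L \right)} = \left(-31752 - 5911\right) + \frac{3}{2 \left(-10\right)} = -37663 + \frac{3}{2} \left(- \frac{1}{10}\right) = -37663 - \frac{3}{20} = - \frac{753263}{20}$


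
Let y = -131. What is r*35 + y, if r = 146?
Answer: 4979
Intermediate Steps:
r*35 + y = 146*35 - 131 = 5110 - 131 = 4979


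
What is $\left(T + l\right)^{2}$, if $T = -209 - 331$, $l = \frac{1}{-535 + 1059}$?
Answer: $\frac{80065795681}{274576} \approx 2.916 \cdot 10^{5}$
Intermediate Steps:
$l = \frac{1}{524} \approx 0.0019084$
$T = -540$ ($T = -209 - 331 = -540$)
$\left(T + l\right)^{2} = \left(-540 + \frac{1}{524}\right)^{2} = \left(- \frac{282959}{524}\right)^{2} = \frac{80065795681}{274576}$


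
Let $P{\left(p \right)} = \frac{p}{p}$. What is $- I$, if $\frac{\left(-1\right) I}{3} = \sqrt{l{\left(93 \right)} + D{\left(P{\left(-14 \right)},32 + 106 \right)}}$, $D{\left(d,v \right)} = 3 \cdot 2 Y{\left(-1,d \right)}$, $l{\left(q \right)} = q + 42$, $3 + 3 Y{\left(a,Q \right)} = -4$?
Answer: $33$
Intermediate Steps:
$Y{\left(a,Q \right)} = - \frac{7}{3}$ ($Y{\left(a,Q \right)} = -1 + \frac{1}{3} \left(-4\right) = -1 - \frac{4}{3} = - \frac{7}{3}$)
$l{\left(q \right)} = 42 + q$
$P{\left(p \right)} = 1$
$D{\left(d,v \right)} = -14$ ($D{\left(d,v \right)} = 3 \cdot 2 \left(- \frac{7}{3}\right) = 6 \left(- \frac{7}{3}\right) = -14$)
$I = -33$ ($I = - 3 \sqrt{\left(42 + 93\right) - 14} = - 3 \sqrt{135 - 14} = - 3 \sqrt{121} = \left(-3\right) 11 = -33$)
$- I = \left(-1\right) \left(-33\right) = 33$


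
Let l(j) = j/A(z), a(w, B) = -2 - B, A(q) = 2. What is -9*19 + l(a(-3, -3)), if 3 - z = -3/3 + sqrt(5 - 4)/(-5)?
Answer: -341/2 ≈ -170.50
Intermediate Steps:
z = 21/5 (z = 3 - (-3/3 + sqrt(5 - 4)/(-5)) = 3 - (-3*1/3 + sqrt(1)*(-1/5)) = 3 - (-1 + 1*(-1/5)) = 3 - (-1 - 1/5) = 3 - 1*(-6/5) = 3 + 6/5 = 21/5 ≈ 4.2000)
l(j) = j/2
-9*19 + l(a(-3, -3)) = -9*19 + (-2 - 1*(-3))/2 = -9*19 + (-2 + 3)/2 = -171 + (1/2)*1 = -171 + 1/2 = -341/2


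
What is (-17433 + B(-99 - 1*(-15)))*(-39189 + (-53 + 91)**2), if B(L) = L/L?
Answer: 657970840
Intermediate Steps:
B(L) = 1
(-17433 + B(-99 - 1*(-15)))*(-39189 + (-53 + 91)**2) = (-17433 + 1)*(-39189 + (-53 + 91)**2) = -17432*(-39189 + 38**2) = -17432*(-39189 + 1444) = -17432*(-37745) = 657970840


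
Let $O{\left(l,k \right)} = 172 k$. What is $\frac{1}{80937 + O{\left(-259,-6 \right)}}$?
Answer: $\frac{1}{79905} \approx 1.2515 \cdot 10^{-5}$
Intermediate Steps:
$\frac{1}{80937 + O{\left(-259,-6 \right)}} = \frac{1}{80937 + 172 \left(-6\right)} = \frac{1}{80937 - 1032} = \frac{1}{79905}$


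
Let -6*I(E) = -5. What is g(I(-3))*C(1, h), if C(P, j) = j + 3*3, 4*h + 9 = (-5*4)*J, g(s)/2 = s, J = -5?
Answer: 635/12 ≈ 52.917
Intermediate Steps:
I(E) = 5/6 (I(E) = -1/6*(-5) = 5/6)
g(s) = 2*s
h = 91/4 (h = -9/4 + (-5*4*(-5))/4 = -9/4 + (-20*(-5))/4 = -9/4 + (1/4)*100 = -9/4 + 25 = 91/4 ≈ 22.750)
C(P, j) = 9 + j (C(P, j) = j + 9 = 9 + j)
g(I(-3))*C(1, h) = (2*(5/6))*(9 + 91/4) = (5/3)*(127/4) = 635/12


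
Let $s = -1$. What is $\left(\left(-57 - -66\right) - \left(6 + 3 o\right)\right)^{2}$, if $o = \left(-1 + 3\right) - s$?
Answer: $36$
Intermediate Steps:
$o = 3$ ($o = \left(-1 + 3\right) - -1 = 2 + 1 = 3$)
$\left(\left(-57 - -66\right) - \left(6 + 3 o\right)\right)^{2} = \left(\left(-57 - -66\right) - 15\right)^{2} = \left(\left(-57 + 66\right) - 15\right)^{2} = \left(9 - 15\right)^{2} = \left(-6\right)^{2} = 36$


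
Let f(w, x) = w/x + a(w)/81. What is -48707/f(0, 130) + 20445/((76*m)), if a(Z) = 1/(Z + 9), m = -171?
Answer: -153818076611/4332 ≈ -3.5507e+7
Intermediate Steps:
a(Z) = 1/(9 + Z)
f(w, x) = 1/(81*(9 + w)) + w/x (f(w, x) = w/x + 1/((9 + w)*81) = w/x + (1/81)/(9 + w) = w/x + 1/(81*(9 + w)) = 1/(81*(9 + w)) + w/x)
-48707/f(0, 130) + 20445/((76*m)) = -48707*130*(9 + 0)/((1/81)*130 + 0*(9 + 0)) + 20445/((76*(-171))) = -48707*1170/(130/81 + 0*9) + 20445/(-12996) = -48707*1170/(130/81 + 0) + 20445*(-1/12996) = -48707/((1/130)*(⅑)*(130/81)) - 6815/4332 = -48707/1/729 - 6815/4332 = -48707*729 - 6815/4332 = -35507403 - 6815/4332 = -153818076611/4332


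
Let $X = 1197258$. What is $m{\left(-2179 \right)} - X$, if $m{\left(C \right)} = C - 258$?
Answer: $-1199695$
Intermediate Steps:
$m{\left(C \right)} = -258 + C$ ($m{\left(C \right)} = C - 258 = -258 + C$)
$m{\left(-2179 \right)} - X = \left(-258 - 2179\right) - 1197258 = -2437 - 1197258 = -1199695$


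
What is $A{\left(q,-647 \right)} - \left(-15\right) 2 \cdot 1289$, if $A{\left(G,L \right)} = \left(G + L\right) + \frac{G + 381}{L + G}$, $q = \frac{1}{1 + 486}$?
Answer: $\frac{1458614445475}{38361964} \approx 38022.0$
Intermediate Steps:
$q = \frac{1}{487} \approx 0.0020534$
$A{\left(G,L \right)} = G + L + \frac{381 + G}{G + L}$ ($A{\left(G,L \right)} = \left(G + L\right) + \frac{381 + G}{G + L} = G + L + \frac{381 + G}{G + L}$)
$A{\left(q,-647 \right)} - \left(-15\right) 2 \cdot 1289 = \frac{381 + \frac{1}{487} + \left(\frac{1}{487}\right)^{2} + \left(-647\right)^{2} + 2 \cdot \frac{1}{487} \left(-647\right)}{\frac{1}{487} - 647} - \left(-15\right) 2 \cdot 1289 = \frac{381 + \frac{1}{487} + \frac{1}{237169} + 418609 - \frac{1294}{487}}{- \frac{315088}{487}} - \left(-30\right) 1289 = \left(- \frac{487}{315088}\right) \frac{99370809620}{237169} - -38670 = - \frac{24842702405}{38361964} + 38670 = \frac{1458614445475}{38361964}$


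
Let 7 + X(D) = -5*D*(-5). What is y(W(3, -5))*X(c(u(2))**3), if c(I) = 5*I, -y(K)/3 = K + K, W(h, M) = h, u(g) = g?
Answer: -449874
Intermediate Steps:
y(K) = -6*K (y(K) = -3*(K + K) = -6*K)
X(D) = -7 + 25*D (X(D) = -7 - 5*D*(-5) = -7 + 25*D)
y(W(3, -5))*X(c(u(2))**3) = (-6*3)*(-7 + 25*(5*2)**3) = -18*(-7 + 25*10**3) = -18*(-7 + 25*1000) = -18*(-7 + 25000) = -18*24993 = -449874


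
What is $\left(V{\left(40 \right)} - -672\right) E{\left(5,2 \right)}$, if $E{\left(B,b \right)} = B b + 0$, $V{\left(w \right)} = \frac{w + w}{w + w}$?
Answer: $6730$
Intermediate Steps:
$V{\left(w \right)} = 1$ ($V{\left(w \right)} = \frac{2 w}{2 w} = 2 w \frac{1}{2 w} = 1$)
$E{\left(B,b \right)} = B b$
$\left(V{\left(40 \right)} - -672\right) E{\left(5,2 \right)} = \left(1 - -672\right) 5 \cdot 2 = \left(1 + 672\right) 10 = 673 \cdot 10 = 6730$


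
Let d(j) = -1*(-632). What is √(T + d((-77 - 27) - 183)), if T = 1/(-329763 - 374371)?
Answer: √313348563348058/704134 ≈ 25.140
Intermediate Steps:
d(j) = 632
T = -1/704134 (T = 1/(-704134) = -1/704134 ≈ -1.4202e-6)
√(T + d((-77 - 27) - 183)) = √(-1/704134 + 632) = √(445012687/704134) = √313348563348058/704134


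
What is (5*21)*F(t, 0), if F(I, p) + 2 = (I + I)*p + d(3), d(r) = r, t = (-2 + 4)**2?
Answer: 105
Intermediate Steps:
t = 4 (t = 2**2 = 4)
F(I, p) = 1 + 2*I*p (F(I, p) = -2 + ((I + I)*p + 3) = -2 + ((2*I)*p + 3) = -2 + (2*I*p + 3) = -2 + (3 + 2*I*p) = 1 + 2*I*p)
(5*21)*F(t, 0) = (5*21)*(1 + 2*4*0) = 105*(1 + 0) = 105*1 = 105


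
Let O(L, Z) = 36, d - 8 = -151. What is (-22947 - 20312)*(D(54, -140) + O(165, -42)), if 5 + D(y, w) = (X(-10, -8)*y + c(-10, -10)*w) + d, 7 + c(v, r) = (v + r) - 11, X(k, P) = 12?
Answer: -253324704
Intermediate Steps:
c(v, r) = -18 + r + v (c(v, r) = -7 + ((v + r) - 11) = -7 + ((r + v) - 11) = -7 + (-11 + r + v) = -18 + r + v)
d = -143 (d = 8 - 151 = -143)
D(y, w) = -148 - 38*w + 12*y (D(y, w) = -5 + ((12*y + (-18 - 10 - 10)*w) - 143) = -5 + ((12*y - 38*w) - 143) = -5 + ((-38*w + 12*y) - 143) = -5 + (-143 - 38*w + 12*y) = -148 - 38*w + 12*y)
(-22947 - 20312)*(D(54, -140) + O(165, -42)) = (-22947 - 20312)*((-148 - 38*(-140) + 12*54) + 36) = -43259*((-148 + 5320 + 648) + 36) = -43259*(5820 + 36) = -43259*5856 = -253324704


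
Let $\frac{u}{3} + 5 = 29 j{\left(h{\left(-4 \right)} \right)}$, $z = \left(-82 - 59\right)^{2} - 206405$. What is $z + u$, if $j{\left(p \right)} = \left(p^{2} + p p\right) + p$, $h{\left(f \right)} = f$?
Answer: $-184103$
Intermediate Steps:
$z = -186524$ ($z = \left(-141\right)^{2} - 206405 = 19881 - 206405 = -186524$)
$j{\left(p \right)} = p + 2 p^{2}$ ($j{\left(p \right)} = \left(p^{2} + p^{2}\right) + p = 2 p^{2} + p = p + 2 p^{2}$)
$u = 2421$ ($u = -15 + 3 \cdot 29 \left(- 4 \left(1 + 2 \left(-4\right)\right)\right) = -15 + 3 \cdot 29 \left(- 4 \left(1 - 8\right)\right) = -15 + 3 \cdot 29 \left(\left(-4\right) \left(-7\right)\right) = -15 + 3 \cdot 29 \cdot 28 = -15 + 3 \cdot 812 = -15 + 2436 = 2421$)
$z + u = -186524 + 2421 = -184103$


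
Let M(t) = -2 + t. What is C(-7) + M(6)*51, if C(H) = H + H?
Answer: 190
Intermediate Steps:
C(H) = 2*H
C(-7) + M(6)*51 = 2*(-7) + (-2 + 6)*51 = -14 + 4*51 = -14 + 204 = 190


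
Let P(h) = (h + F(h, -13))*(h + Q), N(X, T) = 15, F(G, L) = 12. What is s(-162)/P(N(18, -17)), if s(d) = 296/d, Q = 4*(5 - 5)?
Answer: -148/32805 ≈ -0.0045115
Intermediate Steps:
Q = 0 (Q = 4*0 = 0)
P(h) = h*(12 + h) (P(h) = (h + 12)*(h + 0) = (12 + h)*h = h*(12 + h))
s(-162)/P(N(18, -17)) = (296/(-162))/((15*(12 + 15))) = (296*(-1/162))/((15*27)) = -148/81/405 = -148/81*1/405 = -148/32805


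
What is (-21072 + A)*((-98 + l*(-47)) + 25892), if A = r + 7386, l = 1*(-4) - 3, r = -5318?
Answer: -496441492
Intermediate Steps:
l = -7 (l = -4 - 3 = -7)
A = 2068 (A = -5318 + 7386 = 2068)
(-21072 + A)*((-98 + l*(-47)) + 25892) = (-21072 + 2068)*((-98 - 7*(-47)) + 25892) = -19004*((-98 + 329) + 25892) = -19004*(231 + 25892) = -19004*26123 = -496441492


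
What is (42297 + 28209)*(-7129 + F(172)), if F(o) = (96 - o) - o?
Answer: -520122762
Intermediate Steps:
F(o) = 96 - 2*o
(42297 + 28209)*(-7129 + F(172)) = (42297 + 28209)*(-7129 + (96 - 2*172)) = 70506*(-7129 + (96 - 344)) = 70506*(-7129 - 248) = 70506*(-7377) = -520122762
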